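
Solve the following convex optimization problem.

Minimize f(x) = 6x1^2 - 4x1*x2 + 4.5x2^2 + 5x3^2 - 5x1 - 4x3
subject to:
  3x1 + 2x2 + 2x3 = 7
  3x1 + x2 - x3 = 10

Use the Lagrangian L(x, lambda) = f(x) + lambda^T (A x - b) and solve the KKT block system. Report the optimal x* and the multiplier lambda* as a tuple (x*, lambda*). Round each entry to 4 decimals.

Form the Lagrangian:
  L(x, lambda) = (1/2) x^T Q x + c^T x + lambda^T (A x - b)
Stationarity (grad_x L = 0): Q x + c + A^T lambda = 0.
Primal feasibility: A x = b.

This gives the KKT block system:
  [ Q   A^T ] [ x     ]   [-c ]
  [ A    0  ] [ lambda ] = [ b ]

Solving the linear system:
  x*      = (2.4149, 1.3164, -1.4388)
  lambda* = (4.05, -10.2879)
  f(x*)   = 34.1047

x* = (2.4149, 1.3164, -1.4388), lambda* = (4.05, -10.2879)


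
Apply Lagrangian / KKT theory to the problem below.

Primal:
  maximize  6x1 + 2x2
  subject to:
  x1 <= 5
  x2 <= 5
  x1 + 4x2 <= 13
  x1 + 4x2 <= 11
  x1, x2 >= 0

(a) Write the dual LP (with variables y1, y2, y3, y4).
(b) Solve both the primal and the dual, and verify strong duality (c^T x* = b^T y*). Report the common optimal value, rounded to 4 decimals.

The standard primal-dual pair for 'max c^T x s.t. A x <= b, x >= 0' is:
  Dual:  min b^T y  s.t.  A^T y >= c,  y >= 0.

So the dual LP is:
  minimize  5y1 + 5y2 + 13y3 + 11y4
  subject to:
    y1 + y3 + y4 >= 6
    y2 + 4y3 + 4y4 >= 2
    y1, y2, y3, y4 >= 0

Solving the primal: x* = (5, 1.5).
  primal value c^T x* = 33.
Solving the dual: y* = (5.5, 0, 0, 0.5).
  dual value b^T y* = 33.
Strong duality: c^T x* = b^T y*. Confirmed.

33


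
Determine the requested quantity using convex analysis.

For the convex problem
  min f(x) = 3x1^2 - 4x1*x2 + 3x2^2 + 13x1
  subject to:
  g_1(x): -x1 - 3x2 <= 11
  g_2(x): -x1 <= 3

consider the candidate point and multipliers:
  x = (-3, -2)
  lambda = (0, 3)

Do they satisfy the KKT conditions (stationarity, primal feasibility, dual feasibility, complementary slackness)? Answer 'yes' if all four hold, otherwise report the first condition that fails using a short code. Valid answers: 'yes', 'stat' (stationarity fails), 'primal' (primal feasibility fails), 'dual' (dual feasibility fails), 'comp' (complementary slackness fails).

Gradient of f: grad f(x) = Q x + c = (3, 0)
Constraint values g_i(x) = a_i^T x - b_i:
  g_1((-3, -2)) = -2
  g_2((-3, -2)) = 0
Stationarity residual: grad f(x) + sum_i lambda_i a_i = (0, 0)
  -> stationarity OK
Primal feasibility (all g_i <= 0): OK
Dual feasibility (all lambda_i >= 0): OK
Complementary slackness (lambda_i * g_i(x) = 0 for all i): OK

Verdict: yes, KKT holds.

yes


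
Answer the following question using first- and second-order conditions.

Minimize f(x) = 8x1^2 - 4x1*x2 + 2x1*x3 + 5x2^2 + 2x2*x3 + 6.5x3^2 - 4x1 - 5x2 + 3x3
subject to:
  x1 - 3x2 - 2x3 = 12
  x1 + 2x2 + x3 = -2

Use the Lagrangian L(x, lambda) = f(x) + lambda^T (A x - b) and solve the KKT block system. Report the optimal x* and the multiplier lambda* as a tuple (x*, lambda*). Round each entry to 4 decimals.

Form the Lagrangian:
  L(x, lambda) = (1/2) x^T Q x + c^T x + lambda^T (A x - b)
Stationarity (grad_x L = 0): Q x + c + A^T lambda = 0.
Primal feasibility: A x = b.

This gives the KKT block system:
  [ Q   A^T ] [ x     ]   [-c ]
  [ A    0  ] [ lambda ] = [ b ]

Solving the linear system:
  x*      = (3.0458, -1.1373, -2.7711)
  lambda* = (-24.3157, -19.4241)
  f(x*)   = 119.0651

x* = (3.0458, -1.1373, -2.7711), lambda* = (-24.3157, -19.4241)


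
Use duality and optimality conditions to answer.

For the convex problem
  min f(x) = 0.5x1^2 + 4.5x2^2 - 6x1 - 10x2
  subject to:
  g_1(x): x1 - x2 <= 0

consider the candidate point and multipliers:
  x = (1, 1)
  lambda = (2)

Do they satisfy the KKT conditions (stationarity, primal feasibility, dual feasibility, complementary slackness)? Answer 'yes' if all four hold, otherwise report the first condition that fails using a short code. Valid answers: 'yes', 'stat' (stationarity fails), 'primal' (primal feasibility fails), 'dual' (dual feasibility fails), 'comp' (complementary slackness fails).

Gradient of f: grad f(x) = Q x + c = (-5, -1)
Constraint values g_i(x) = a_i^T x - b_i:
  g_1((1, 1)) = 0
Stationarity residual: grad f(x) + sum_i lambda_i a_i = (-3, -3)
  -> stationarity FAILS
Primal feasibility (all g_i <= 0): OK
Dual feasibility (all lambda_i >= 0): OK
Complementary slackness (lambda_i * g_i(x) = 0 for all i): OK

Verdict: the first failing condition is stationarity -> stat.

stat


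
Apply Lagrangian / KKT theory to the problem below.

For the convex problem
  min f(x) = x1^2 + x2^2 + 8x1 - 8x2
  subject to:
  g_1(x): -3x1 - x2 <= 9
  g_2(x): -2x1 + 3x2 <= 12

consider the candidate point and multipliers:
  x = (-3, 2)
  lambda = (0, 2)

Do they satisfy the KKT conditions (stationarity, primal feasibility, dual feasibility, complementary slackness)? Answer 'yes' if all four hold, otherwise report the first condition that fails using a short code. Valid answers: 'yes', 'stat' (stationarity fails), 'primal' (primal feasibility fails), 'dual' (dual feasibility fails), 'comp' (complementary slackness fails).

Gradient of f: grad f(x) = Q x + c = (2, -4)
Constraint values g_i(x) = a_i^T x - b_i:
  g_1((-3, 2)) = -2
  g_2((-3, 2)) = 0
Stationarity residual: grad f(x) + sum_i lambda_i a_i = (-2, 2)
  -> stationarity FAILS
Primal feasibility (all g_i <= 0): OK
Dual feasibility (all lambda_i >= 0): OK
Complementary slackness (lambda_i * g_i(x) = 0 for all i): OK

Verdict: the first failing condition is stationarity -> stat.

stat


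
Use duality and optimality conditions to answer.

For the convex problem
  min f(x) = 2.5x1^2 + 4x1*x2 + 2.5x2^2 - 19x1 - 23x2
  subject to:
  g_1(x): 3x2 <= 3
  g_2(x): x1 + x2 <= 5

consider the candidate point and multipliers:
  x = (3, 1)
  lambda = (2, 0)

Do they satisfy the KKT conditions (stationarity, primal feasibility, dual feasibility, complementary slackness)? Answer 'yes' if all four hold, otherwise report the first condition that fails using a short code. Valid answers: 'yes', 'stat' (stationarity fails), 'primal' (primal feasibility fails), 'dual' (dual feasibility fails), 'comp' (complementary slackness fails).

Gradient of f: grad f(x) = Q x + c = (0, -6)
Constraint values g_i(x) = a_i^T x - b_i:
  g_1((3, 1)) = 0
  g_2((3, 1)) = -1
Stationarity residual: grad f(x) + sum_i lambda_i a_i = (0, 0)
  -> stationarity OK
Primal feasibility (all g_i <= 0): OK
Dual feasibility (all lambda_i >= 0): OK
Complementary slackness (lambda_i * g_i(x) = 0 for all i): OK

Verdict: yes, KKT holds.

yes


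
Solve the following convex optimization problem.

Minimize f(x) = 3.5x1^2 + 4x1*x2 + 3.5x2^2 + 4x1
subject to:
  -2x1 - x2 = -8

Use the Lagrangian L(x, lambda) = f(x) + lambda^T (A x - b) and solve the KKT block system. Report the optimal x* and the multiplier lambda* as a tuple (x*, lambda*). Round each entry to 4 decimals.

Form the Lagrangian:
  L(x, lambda) = (1/2) x^T Q x + c^T x + lambda^T (A x - b)
Stationarity (grad_x L = 0): Q x + c + A^T lambda = 0.
Primal feasibility: A x = b.

This gives the KKT block system:
  [ Q   A^T ] [ x     ]   [-c ]
  [ A    0  ] [ lambda ] = [ b ]

Solving the linear system:
  x*      = (4, 0)
  lambda* = (16)
  f(x*)   = 72

x* = (4, 0), lambda* = (16)


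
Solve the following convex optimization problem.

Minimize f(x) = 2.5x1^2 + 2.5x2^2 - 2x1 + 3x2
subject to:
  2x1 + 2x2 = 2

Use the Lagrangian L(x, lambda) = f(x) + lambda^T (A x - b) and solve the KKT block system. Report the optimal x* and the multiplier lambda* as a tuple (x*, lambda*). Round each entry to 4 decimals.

Form the Lagrangian:
  L(x, lambda) = (1/2) x^T Q x + c^T x + lambda^T (A x - b)
Stationarity (grad_x L = 0): Q x + c + A^T lambda = 0.
Primal feasibility: A x = b.

This gives the KKT block system:
  [ Q   A^T ] [ x     ]   [-c ]
  [ A    0  ] [ lambda ] = [ b ]

Solving the linear system:
  x*      = (1, 0)
  lambda* = (-1.5)
  f(x*)   = 0.5

x* = (1, 0), lambda* = (-1.5)


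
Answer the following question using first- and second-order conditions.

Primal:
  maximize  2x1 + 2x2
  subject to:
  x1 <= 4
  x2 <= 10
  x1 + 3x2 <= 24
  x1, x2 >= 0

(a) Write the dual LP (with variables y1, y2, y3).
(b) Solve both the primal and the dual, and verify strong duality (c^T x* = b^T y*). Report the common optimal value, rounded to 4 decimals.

The standard primal-dual pair for 'max c^T x s.t. A x <= b, x >= 0' is:
  Dual:  min b^T y  s.t.  A^T y >= c,  y >= 0.

So the dual LP is:
  minimize  4y1 + 10y2 + 24y3
  subject to:
    y1 + y3 >= 2
    y2 + 3y3 >= 2
    y1, y2, y3 >= 0

Solving the primal: x* = (4, 6.6667).
  primal value c^T x* = 21.3333.
Solving the dual: y* = (1.3333, 0, 0.6667).
  dual value b^T y* = 21.3333.
Strong duality: c^T x* = b^T y*. Confirmed.

21.3333


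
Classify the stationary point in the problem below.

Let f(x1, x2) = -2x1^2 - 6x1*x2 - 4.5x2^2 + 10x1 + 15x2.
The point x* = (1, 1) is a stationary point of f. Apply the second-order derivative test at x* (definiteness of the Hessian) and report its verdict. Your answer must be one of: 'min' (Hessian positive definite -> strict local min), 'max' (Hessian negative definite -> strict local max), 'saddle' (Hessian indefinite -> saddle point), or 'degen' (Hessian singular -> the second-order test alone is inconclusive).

Compute the Hessian H = grad^2 f:
  H = [[-4, -6], [-6, -9]]
Verify stationarity: grad f(x*) = H x* + g = (0, 0).
Eigenvalues of H: -13, 0.
H has a zero eigenvalue (singular; negative semidefinite but not definite), so H is neither positive definite, negative definite, nor indefinite. The second-order test alone is inconclusive -> degen.
(Indeed, f is constant along the null direction of H through x*, so x* is not a strict local extremum.)

degen


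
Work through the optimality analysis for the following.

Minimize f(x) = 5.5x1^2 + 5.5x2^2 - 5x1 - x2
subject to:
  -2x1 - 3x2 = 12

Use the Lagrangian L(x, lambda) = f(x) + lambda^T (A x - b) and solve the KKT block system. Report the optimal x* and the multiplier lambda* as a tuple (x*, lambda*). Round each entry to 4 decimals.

Form the Lagrangian:
  L(x, lambda) = (1/2) x^T Q x + c^T x + lambda^T (A x - b)
Stationarity (grad_x L = 0): Q x + c + A^T lambda = 0.
Primal feasibility: A x = b.

This gives the KKT block system:
  [ Q   A^T ] [ x     ]   [-c ]
  [ A    0  ] [ lambda ] = [ b ]

Solving the linear system:
  x*      = (-1.5734, -2.951)
  lambda* = (-11.1538)
  f(x*)   = 72.3322

x* = (-1.5734, -2.951), lambda* = (-11.1538)


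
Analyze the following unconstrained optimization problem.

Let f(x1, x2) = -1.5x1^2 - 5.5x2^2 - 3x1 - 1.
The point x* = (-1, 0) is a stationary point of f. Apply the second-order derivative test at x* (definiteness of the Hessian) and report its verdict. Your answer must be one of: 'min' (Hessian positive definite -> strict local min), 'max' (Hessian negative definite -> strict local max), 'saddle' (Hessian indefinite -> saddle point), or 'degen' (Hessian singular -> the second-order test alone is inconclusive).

Compute the Hessian H = grad^2 f:
  H = [[-3, 0], [0, -11]]
Verify stationarity: grad f(x*) = H x* + g = (0, 0).
Eigenvalues of H: -11, -3.
Both eigenvalues < 0, so H is negative definite -> x* is a strict local max.

max


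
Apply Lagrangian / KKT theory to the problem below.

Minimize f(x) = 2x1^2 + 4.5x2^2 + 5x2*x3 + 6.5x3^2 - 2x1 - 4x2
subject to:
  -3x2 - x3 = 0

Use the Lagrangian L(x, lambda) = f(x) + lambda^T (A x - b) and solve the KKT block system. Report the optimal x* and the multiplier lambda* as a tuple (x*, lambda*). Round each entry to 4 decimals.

Form the Lagrangian:
  L(x, lambda) = (1/2) x^T Q x + c^T x + lambda^T (A x - b)
Stationarity (grad_x L = 0): Q x + c + A^T lambda = 0.
Primal feasibility: A x = b.

This gives the KKT block system:
  [ Q   A^T ] [ x     ]   [-c ]
  [ A    0  ] [ lambda ] = [ b ]

Solving the linear system:
  x*      = (0.5, 0.0417, -0.125)
  lambda* = (-1.4167)
  f(x*)   = -0.5833

x* = (0.5, 0.0417, -0.125), lambda* = (-1.4167)


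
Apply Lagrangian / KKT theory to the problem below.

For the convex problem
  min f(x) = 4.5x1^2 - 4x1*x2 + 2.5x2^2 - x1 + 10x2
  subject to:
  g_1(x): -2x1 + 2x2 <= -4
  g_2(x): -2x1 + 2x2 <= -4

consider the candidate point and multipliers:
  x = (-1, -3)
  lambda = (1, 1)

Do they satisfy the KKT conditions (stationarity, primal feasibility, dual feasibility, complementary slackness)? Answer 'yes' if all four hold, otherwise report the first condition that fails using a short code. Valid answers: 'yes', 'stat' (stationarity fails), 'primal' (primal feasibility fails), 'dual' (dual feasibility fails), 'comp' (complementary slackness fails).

Gradient of f: grad f(x) = Q x + c = (2, -1)
Constraint values g_i(x) = a_i^T x - b_i:
  g_1((-1, -3)) = 0
  g_2((-1, -3)) = 0
Stationarity residual: grad f(x) + sum_i lambda_i a_i = (-2, 3)
  -> stationarity FAILS
Primal feasibility (all g_i <= 0): OK
Dual feasibility (all lambda_i >= 0): OK
Complementary slackness (lambda_i * g_i(x) = 0 for all i): OK

Verdict: the first failing condition is stationarity -> stat.

stat


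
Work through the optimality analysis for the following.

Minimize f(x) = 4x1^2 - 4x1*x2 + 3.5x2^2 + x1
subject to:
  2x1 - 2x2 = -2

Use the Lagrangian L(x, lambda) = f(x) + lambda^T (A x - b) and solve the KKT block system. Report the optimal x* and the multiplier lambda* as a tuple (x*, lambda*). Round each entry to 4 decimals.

Form the Lagrangian:
  L(x, lambda) = (1/2) x^T Q x + c^T x + lambda^T (A x - b)
Stationarity (grad_x L = 0): Q x + c + A^T lambda = 0.
Primal feasibility: A x = b.

This gives the KKT block system:
  [ Q   A^T ] [ x     ]   [-c ]
  [ A    0  ] [ lambda ] = [ b ]

Solving the linear system:
  x*      = (-0.5714, 0.4286)
  lambda* = (2.6429)
  f(x*)   = 2.3571

x* = (-0.5714, 0.4286), lambda* = (2.6429)


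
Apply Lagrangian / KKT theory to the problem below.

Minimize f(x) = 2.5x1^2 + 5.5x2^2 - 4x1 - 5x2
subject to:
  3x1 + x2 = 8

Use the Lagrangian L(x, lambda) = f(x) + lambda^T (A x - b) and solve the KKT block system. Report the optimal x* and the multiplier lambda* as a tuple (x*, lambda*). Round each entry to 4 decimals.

Form the Lagrangian:
  L(x, lambda) = (1/2) x^T Q x + c^T x + lambda^T (A x - b)
Stationarity (grad_x L = 0): Q x + c + A^T lambda = 0.
Primal feasibility: A x = b.

This gives the KKT block system:
  [ Q   A^T ] [ x     ]   [-c ]
  [ A    0  ] [ lambda ] = [ b ]

Solving the linear system:
  x*      = (2.4327, 0.7019)
  lambda* = (-2.7212)
  f(x*)   = 4.2644

x* = (2.4327, 0.7019), lambda* = (-2.7212)


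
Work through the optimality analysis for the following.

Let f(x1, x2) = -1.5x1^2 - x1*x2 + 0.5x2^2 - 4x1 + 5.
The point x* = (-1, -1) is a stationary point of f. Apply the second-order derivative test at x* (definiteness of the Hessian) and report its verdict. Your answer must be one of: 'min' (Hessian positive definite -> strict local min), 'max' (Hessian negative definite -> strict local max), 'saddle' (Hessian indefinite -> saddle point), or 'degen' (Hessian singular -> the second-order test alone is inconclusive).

Compute the Hessian H = grad^2 f:
  H = [[-3, -1], [-1, 1]]
Verify stationarity: grad f(x*) = H x* + g = (0, 0).
Eigenvalues of H: -3.2361, 1.2361.
Eigenvalues have mixed signs, so H is indefinite -> x* is a saddle point.

saddle


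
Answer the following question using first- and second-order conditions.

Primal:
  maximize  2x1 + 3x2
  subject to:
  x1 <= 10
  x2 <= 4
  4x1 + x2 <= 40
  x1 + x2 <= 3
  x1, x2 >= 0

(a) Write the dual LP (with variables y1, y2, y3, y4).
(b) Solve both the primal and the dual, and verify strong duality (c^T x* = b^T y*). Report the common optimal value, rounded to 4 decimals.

The standard primal-dual pair for 'max c^T x s.t. A x <= b, x >= 0' is:
  Dual:  min b^T y  s.t.  A^T y >= c,  y >= 0.

So the dual LP is:
  minimize  10y1 + 4y2 + 40y3 + 3y4
  subject to:
    y1 + 4y3 + y4 >= 2
    y2 + y3 + y4 >= 3
    y1, y2, y3, y4 >= 0

Solving the primal: x* = (0, 3).
  primal value c^T x* = 9.
Solving the dual: y* = (0, 0, 0, 3).
  dual value b^T y* = 9.
Strong duality: c^T x* = b^T y*. Confirmed.

9


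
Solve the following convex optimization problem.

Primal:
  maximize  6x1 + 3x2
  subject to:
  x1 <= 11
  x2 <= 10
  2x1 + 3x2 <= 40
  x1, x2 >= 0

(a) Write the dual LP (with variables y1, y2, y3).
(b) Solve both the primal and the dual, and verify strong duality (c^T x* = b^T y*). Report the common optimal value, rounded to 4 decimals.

The standard primal-dual pair for 'max c^T x s.t. A x <= b, x >= 0' is:
  Dual:  min b^T y  s.t.  A^T y >= c,  y >= 0.

So the dual LP is:
  minimize  11y1 + 10y2 + 40y3
  subject to:
    y1 + 2y3 >= 6
    y2 + 3y3 >= 3
    y1, y2, y3 >= 0

Solving the primal: x* = (11, 6).
  primal value c^T x* = 84.
Solving the dual: y* = (4, 0, 1).
  dual value b^T y* = 84.
Strong duality: c^T x* = b^T y*. Confirmed.

84


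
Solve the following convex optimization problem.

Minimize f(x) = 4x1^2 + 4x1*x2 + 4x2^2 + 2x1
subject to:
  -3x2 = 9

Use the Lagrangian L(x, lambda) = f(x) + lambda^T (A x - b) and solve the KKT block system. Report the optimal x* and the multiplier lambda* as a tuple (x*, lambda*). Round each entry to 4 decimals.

Form the Lagrangian:
  L(x, lambda) = (1/2) x^T Q x + c^T x + lambda^T (A x - b)
Stationarity (grad_x L = 0): Q x + c + A^T lambda = 0.
Primal feasibility: A x = b.

This gives the KKT block system:
  [ Q   A^T ] [ x     ]   [-c ]
  [ A    0  ] [ lambda ] = [ b ]

Solving the linear system:
  x*      = (1.25, -3)
  lambda* = (-6.3333)
  f(x*)   = 29.75

x* = (1.25, -3), lambda* = (-6.3333)


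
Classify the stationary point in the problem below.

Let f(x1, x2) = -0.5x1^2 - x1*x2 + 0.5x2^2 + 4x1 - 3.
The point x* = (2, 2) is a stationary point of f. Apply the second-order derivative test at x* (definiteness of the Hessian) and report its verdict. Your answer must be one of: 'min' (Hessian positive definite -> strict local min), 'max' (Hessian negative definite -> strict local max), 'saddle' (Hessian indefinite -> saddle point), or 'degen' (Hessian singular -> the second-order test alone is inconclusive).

Compute the Hessian H = grad^2 f:
  H = [[-1, -1], [-1, 1]]
Verify stationarity: grad f(x*) = H x* + g = (0, 0).
Eigenvalues of H: -1.4142, 1.4142.
Eigenvalues have mixed signs, so H is indefinite -> x* is a saddle point.

saddle


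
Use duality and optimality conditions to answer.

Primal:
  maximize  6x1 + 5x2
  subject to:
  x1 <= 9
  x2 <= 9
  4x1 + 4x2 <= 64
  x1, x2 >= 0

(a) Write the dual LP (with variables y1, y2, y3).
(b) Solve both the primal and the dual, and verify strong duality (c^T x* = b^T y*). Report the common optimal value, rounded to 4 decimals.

The standard primal-dual pair for 'max c^T x s.t. A x <= b, x >= 0' is:
  Dual:  min b^T y  s.t.  A^T y >= c,  y >= 0.

So the dual LP is:
  minimize  9y1 + 9y2 + 64y3
  subject to:
    y1 + 4y3 >= 6
    y2 + 4y3 >= 5
    y1, y2, y3 >= 0

Solving the primal: x* = (9, 7).
  primal value c^T x* = 89.
Solving the dual: y* = (1, 0, 1.25).
  dual value b^T y* = 89.
Strong duality: c^T x* = b^T y*. Confirmed.

89


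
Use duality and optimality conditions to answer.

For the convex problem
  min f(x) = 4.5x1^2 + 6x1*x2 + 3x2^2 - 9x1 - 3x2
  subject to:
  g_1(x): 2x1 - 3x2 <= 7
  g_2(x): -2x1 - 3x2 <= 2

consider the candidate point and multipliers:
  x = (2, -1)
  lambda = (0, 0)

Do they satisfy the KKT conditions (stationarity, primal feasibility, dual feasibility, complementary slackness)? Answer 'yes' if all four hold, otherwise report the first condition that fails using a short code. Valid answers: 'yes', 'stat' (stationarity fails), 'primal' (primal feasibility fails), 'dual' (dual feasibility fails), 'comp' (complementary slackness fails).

Gradient of f: grad f(x) = Q x + c = (3, 3)
Constraint values g_i(x) = a_i^T x - b_i:
  g_1((2, -1)) = 0
  g_2((2, -1)) = -3
Stationarity residual: grad f(x) + sum_i lambda_i a_i = (3, 3)
  -> stationarity FAILS
Primal feasibility (all g_i <= 0): OK
Dual feasibility (all lambda_i >= 0): OK
Complementary slackness (lambda_i * g_i(x) = 0 for all i): OK

Verdict: the first failing condition is stationarity -> stat.

stat


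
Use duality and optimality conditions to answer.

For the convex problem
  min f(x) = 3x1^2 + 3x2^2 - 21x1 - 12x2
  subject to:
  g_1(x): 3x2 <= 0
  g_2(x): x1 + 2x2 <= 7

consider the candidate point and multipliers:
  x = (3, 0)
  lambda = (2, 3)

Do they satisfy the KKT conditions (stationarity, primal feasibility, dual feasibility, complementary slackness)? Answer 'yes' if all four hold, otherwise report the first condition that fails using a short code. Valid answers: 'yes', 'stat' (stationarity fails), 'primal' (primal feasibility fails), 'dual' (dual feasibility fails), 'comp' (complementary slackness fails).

Gradient of f: grad f(x) = Q x + c = (-3, -12)
Constraint values g_i(x) = a_i^T x - b_i:
  g_1((3, 0)) = 0
  g_2((3, 0)) = -4
Stationarity residual: grad f(x) + sum_i lambda_i a_i = (0, 0)
  -> stationarity OK
Primal feasibility (all g_i <= 0): OK
Dual feasibility (all lambda_i >= 0): OK
Complementary slackness (lambda_i * g_i(x) = 0 for all i): FAILS

Verdict: the first failing condition is complementary_slackness -> comp.

comp


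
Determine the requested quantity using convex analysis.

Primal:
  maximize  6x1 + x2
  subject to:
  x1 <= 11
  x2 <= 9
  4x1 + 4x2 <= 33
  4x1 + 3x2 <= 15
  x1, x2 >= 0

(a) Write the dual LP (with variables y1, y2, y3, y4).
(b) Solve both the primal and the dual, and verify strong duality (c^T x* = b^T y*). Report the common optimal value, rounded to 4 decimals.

The standard primal-dual pair for 'max c^T x s.t. A x <= b, x >= 0' is:
  Dual:  min b^T y  s.t.  A^T y >= c,  y >= 0.

So the dual LP is:
  minimize  11y1 + 9y2 + 33y3 + 15y4
  subject to:
    y1 + 4y3 + 4y4 >= 6
    y2 + 4y3 + 3y4 >= 1
    y1, y2, y3, y4 >= 0

Solving the primal: x* = (3.75, 0).
  primal value c^T x* = 22.5.
Solving the dual: y* = (0, 0, 0, 1.5).
  dual value b^T y* = 22.5.
Strong duality: c^T x* = b^T y*. Confirmed.

22.5


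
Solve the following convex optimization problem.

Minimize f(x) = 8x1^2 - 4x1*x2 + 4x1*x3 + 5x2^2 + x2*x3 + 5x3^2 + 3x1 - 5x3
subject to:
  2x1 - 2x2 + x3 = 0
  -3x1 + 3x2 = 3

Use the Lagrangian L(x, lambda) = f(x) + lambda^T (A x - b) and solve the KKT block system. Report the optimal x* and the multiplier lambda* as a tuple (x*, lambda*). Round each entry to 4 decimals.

Form the Lagrangian:
  L(x, lambda) = (1/2) x^T Q x + c^T x + lambda^T (A x - b)
Stationarity (grad_x L = 0): Q x + c + A^T lambda = 0.
Primal feasibility: A x = b.

This gives the KKT block system:
  [ Q   A^T ] [ x     ]   [-c ]
  [ A    0  ] [ lambda ] = [ b ]

Solving the linear system:
  x*      = (-1.0556, -0.0556, 2)
  lambda* = (-10.7222, -9.037)
  f(x*)   = 6.9722

x* = (-1.0556, -0.0556, 2), lambda* = (-10.7222, -9.037)


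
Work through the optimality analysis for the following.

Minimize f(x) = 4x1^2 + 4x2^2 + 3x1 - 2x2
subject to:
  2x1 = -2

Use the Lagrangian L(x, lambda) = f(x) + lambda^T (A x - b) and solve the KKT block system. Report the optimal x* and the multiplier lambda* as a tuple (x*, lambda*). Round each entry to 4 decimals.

Form the Lagrangian:
  L(x, lambda) = (1/2) x^T Q x + c^T x + lambda^T (A x - b)
Stationarity (grad_x L = 0): Q x + c + A^T lambda = 0.
Primal feasibility: A x = b.

This gives the KKT block system:
  [ Q   A^T ] [ x     ]   [-c ]
  [ A    0  ] [ lambda ] = [ b ]

Solving the linear system:
  x*      = (-1, 0.25)
  lambda* = (2.5)
  f(x*)   = 0.75

x* = (-1, 0.25), lambda* = (2.5)


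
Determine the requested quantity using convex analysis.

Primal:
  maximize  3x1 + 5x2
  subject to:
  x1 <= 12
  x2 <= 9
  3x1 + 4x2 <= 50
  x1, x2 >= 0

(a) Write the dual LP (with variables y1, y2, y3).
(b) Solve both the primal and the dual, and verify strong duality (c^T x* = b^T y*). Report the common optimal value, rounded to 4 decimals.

The standard primal-dual pair for 'max c^T x s.t. A x <= b, x >= 0' is:
  Dual:  min b^T y  s.t.  A^T y >= c,  y >= 0.

So the dual LP is:
  minimize  12y1 + 9y2 + 50y3
  subject to:
    y1 + 3y3 >= 3
    y2 + 4y3 >= 5
    y1, y2, y3 >= 0

Solving the primal: x* = (4.6667, 9).
  primal value c^T x* = 59.
Solving the dual: y* = (0, 1, 1).
  dual value b^T y* = 59.
Strong duality: c^T x* = b^T y*. Confirmed.

59


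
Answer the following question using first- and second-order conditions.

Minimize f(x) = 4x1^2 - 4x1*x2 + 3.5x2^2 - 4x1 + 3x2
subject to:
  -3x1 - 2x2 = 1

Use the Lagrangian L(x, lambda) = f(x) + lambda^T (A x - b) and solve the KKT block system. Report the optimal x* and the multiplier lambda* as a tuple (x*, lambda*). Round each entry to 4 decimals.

Form the Lagrangian:
  L(x, lambda) = (1/2) x^T Q x + c^T x + lambda^T (A x - b)
Stationarity (grad_x L = 0): Q x + c + A^T lambda = 0.
Primal feasibility: A x = b.

This gives the KKT block system:
  [ Q   A^T ] [ x     ]   [-c ]
  [ A    0  ] [ lambda ] = [ b ]

Solving the linear system:
  x*      = (0.035, -0.5524)
  lambda* = (-0.5035)
  f(x*)   = -0.6469

x* = (0.035, -0.5524), lambda* = (-0.5035)


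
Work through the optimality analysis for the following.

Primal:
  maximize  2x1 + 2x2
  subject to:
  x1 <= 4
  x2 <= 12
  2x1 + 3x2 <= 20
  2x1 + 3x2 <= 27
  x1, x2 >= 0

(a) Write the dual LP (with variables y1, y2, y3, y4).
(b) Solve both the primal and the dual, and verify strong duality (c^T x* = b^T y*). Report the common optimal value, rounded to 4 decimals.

The standard primal-dual pair for 'max c^T x s.t. A x <= b, x >= 0' is:
  Dual:  min b^T y  s.t.  A^T y >= c,  y >= 0.

So the dual LP is:
  minimize  4y1 + 12y2 + 20y3 + 27y4
  subject to:
    y1 + 2y3 + 2y4 >= 2
    y2 + 3y3 + 3y4 >= 2
    y1, y2, y3, y4 >= 0

Solving the primal: x* = (4, 4).
  primal value c^T x* = 16.
Solving the dual: y* = (0.6667, 0, 0.6667, 0).
  dual value b^T y* = 16.
Strong duality: c^T x* = b^T y*. Confirmed.

16


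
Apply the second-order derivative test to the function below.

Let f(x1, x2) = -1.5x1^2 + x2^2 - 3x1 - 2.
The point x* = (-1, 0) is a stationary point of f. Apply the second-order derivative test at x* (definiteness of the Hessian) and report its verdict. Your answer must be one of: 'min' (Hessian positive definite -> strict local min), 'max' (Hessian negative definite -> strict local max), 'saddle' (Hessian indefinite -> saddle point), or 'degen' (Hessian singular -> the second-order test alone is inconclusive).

Compute the Hessian H = grad^2 f:
  H = [[-3, 0], [0, 2]]
Verify stationarity: grad f(x*) = H x* + g = (0, 0).
Eigenvalues of H: -3, 2.
Eigenvalues have mixed signs, so H is indefinite -> x* is a saddle point.

saddle


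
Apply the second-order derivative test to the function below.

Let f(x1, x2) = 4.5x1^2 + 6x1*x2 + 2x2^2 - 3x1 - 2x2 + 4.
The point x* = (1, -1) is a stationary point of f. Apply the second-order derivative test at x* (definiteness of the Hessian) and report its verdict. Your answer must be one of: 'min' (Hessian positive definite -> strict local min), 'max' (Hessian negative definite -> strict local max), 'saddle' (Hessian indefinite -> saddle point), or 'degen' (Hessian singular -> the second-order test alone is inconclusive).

Compute the Hessian H = grad^2 f:
  H = [[9, 6], [6, 4]]
Verify stationarity: grad f(x*) = H x* + g = (0, 0).
Eigenvalues of H: 0, 13.
H has a zero eigenvalue (singular; positive semidefinite but not definite), so H is neither positive definite, negative definite, nor indefinite. The second-order test alone is inconclusive -> degen.
(Indeed, f is constant along the null direction of H through x*, so x* is not a strict local extremum.)

degen


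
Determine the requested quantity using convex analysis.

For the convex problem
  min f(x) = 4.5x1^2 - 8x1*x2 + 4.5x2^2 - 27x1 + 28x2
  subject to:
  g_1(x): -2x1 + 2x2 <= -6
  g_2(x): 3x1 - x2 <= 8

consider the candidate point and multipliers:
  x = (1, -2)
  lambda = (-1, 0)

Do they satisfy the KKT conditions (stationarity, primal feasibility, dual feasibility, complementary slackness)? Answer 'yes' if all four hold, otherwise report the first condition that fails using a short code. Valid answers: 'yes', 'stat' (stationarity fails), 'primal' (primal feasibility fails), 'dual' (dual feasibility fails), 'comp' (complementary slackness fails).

Gradient of f: grad f(x) = Q x + c = (-2, 2)
Constraint values g_i(x) = a_i^T x - b_i:
  g_1((1, -2)) = 0
  g_2((1, -2)) = -3
Stationarity residual: grad f(x) + sum_i lambda_i a_i = (0, 0)
  -> stationarity OK
Primal feasibility (all g_i <= 0): OK
Dual feasibility (all lambda_i >= 0): FAILS
Complementary slackness (lambda_i * g_i(x) = 0 for all i): OK

Verdict: the first failing condition is dual_feasibility -> dual.

dual


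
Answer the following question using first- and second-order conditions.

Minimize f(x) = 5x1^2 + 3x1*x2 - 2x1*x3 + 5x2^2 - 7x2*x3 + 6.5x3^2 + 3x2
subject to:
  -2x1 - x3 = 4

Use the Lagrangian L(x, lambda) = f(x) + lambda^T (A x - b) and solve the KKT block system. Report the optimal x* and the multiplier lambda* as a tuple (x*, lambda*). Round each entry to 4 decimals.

Form the Lagrangian:
  L(x, lambda) = (1/2) x^T Q x + c^T x + lambda^T (A x - b)
Stationarity (grad_x L = 0): Q x + c + A^T lambda = 0.
Primal feasibility: A x = b.

This gives the KKT block system:
  [ Q   A^T ] [ x     ]   [-c ]
  [ A    0  ] [ lambda ] = [ b ]

Solving the linear system:
  x*      = (-1.4428, -0.6472, -1.1144)
  lambda* = (-7.0706)
  f(x*)   = 13.1703

x* = (-1.4428, -0.6472, -1.1144), lambda* = (-7.0706)


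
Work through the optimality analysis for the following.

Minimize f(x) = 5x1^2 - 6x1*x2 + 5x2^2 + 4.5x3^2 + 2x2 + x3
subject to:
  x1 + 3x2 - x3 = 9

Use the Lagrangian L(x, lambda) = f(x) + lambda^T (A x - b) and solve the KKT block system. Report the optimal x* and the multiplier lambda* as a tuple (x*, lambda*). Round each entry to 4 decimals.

Form the Lagrangian:
  L(x, lambda) = (1/2) x^T Q x + c^T x + lambda^T (A x - b)
Stationarity (grad_x L = 0): Q x + c + A^T lambda = 0.
Primal feasibility: A x = b.

This gives the KKT block system:
  [ Q   A^T ] [ x     ]   [-c ]
  [ A    0  ] [ lambda ] = [ b ]

Solving the linear system:
  x*      = (1.7717, 2.2065, -0.6087)
  lambda* = (-4.4783)
  f(x*)   = 22.0543

x* = (1.7717, 2.2065, -0.6087), lambda* = (-4.4783)


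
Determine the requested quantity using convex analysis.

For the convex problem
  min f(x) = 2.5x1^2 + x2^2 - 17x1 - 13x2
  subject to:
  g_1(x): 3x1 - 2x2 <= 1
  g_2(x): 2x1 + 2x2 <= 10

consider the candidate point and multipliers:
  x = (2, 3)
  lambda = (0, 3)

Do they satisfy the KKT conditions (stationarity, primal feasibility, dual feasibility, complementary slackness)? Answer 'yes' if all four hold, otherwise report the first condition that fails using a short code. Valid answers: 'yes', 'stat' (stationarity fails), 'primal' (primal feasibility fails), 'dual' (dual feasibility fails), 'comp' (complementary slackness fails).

Gradient of f: grad f(x) = Q x + c = (-7, -7)
Constraint values g_i(x) = a_i^T x - b_i:
  g_1((2, 3)) = -1
  g_2((2, 3)) = 0
Stationarity residual: grad f(x) + sum_i lambda_i a_i = (-1, -1)
  -> stationarity FAILS
Primal feasibility (all g_i <= 0): OK
Dual feasibility (all lambda_i >= 0): OK
Complementary slackness (lambda_i * g_i(x) = 0 for all i): OK

Verdict: the first failing condition is stationarity -> stat.

stat


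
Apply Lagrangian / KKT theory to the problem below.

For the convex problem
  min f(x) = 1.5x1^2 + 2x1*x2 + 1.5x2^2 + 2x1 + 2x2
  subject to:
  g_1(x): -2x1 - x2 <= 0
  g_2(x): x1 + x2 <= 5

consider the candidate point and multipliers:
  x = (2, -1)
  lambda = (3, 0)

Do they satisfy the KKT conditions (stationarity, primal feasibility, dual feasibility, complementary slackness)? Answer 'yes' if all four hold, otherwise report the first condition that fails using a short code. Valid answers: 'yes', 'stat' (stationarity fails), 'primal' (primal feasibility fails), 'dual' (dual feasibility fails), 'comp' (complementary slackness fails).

Gradient of f: grad f(x) = Q x + c = (6, 3)
Constraint values g_i(x) = a_i^T x - b_i:
  g_1((2, -1)) = -3
  g_2((2, -1)) = -4
Stationarity residual: grad f(x) + sum_i lambda_i a_i = (0, 0)
  -> stationarity OK
Primal feasibility (all g_i <= 0): OK
Dual feasibility (all lambda_i >= 0): OK
Complementary slackness (lambda_i * g_i(x) = 0 for all i): FAILS

Verdict: the first failing condition is complementary_slackness -> comp.

comp


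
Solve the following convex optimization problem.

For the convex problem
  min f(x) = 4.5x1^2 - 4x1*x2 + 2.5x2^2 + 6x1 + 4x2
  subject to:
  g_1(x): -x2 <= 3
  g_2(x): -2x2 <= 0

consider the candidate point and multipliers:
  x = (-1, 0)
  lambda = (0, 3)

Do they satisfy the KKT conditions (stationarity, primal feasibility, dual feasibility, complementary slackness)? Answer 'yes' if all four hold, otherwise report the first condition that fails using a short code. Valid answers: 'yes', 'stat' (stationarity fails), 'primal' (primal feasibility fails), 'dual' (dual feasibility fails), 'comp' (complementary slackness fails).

Gradient of f: grad f(x) = Q x + c = (-3, 8)
Constraint values g_i(x) = a_i^T x - b_i:
  g_1((-1, 0)) = -3
  g_2((-1, 0)) = 0
Stationarity residual: grad f(x) + sum_i lambda_i a_i = (-3, 2)
  -> stationarity FAILS
Primal feasibility (all g_i <= 0): OK
Dual feasibility (all lambda_i >= 0): OK
Complementary slackness (lambda_i * g_i(x) = 0 for all i): OK

Verdict: the first failing condition is stationarity -> stat.

stat


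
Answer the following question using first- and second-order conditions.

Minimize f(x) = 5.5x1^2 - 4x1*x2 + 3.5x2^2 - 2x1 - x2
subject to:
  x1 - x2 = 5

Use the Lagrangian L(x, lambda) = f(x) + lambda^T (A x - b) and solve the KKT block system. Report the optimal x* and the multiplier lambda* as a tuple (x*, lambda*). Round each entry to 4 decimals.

Form the Lagrangian:
  L(x, lambda) = (1/2) x^T Q x + c^T x + lambda^T (A x - b)
Stationarity (grad_x L = 0): Q x + c + A^T lambda = 0.
Primal feasibility: A x = b.

This gives the KKT block system:
  [ Q   A^T ] [ x     ]   [-c ]
  [ A    0  ] [ lambda ] = [ b ]

Solving the linear system:
  x*      = (1.8, -3.2)
  lambda* = (-30.6)
  f(x*)   = 76.3

x* = (1.8, -3.2), lambda* = (-30.6)


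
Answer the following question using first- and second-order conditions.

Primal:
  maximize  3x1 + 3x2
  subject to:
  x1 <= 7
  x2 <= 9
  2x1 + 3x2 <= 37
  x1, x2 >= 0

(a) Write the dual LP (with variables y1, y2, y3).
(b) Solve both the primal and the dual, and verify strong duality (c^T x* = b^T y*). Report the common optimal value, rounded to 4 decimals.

The standard primal-dual pair for 'max c^T x s.t. A x <= b, x >= 0' is:
  Dual:  min b^T y  s.t.  A^T y >= c,  y >= 0.

So the dual LP is:
  minimize  7y1 + 9y2 + 37y3
  subject to:
    y1 + 2y3 >= 3
    y2 + 3y3 >= 3
    y1, y2, y3 >= 0

Solving the primal: x* = (7, 7.6667).
  primal value c^T x* = 44.
Solving the dual: y* = (1, 0, 1).
  dual value b^T y* = 44.
Strong duality: c^T x* = b^T y*. Confirmed.

44


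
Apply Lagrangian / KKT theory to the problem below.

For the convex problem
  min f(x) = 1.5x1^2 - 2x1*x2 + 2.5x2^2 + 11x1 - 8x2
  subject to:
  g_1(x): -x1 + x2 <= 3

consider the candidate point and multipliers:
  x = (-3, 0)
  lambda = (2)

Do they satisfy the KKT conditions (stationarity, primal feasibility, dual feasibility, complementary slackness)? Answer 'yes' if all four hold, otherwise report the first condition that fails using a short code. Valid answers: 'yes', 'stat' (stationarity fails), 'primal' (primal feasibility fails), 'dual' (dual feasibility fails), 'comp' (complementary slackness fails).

Gradient of f: grad f(x) = Q x + c = (2, -2)
Constraint values g_i(x) = a_i^T x - b_i:
  g_1((-3, 0)) = 0
Stationarity residual: grad f(x) + sum_i lambda_i a_i = (0, 0)
  -> stationarity OK
Primal feasibility (all g_i <= 0): OK
Dual feasibility (all lambda_i >= 0): OK
Complementary slackness (lambda_i * g_i(x) = 0 for all i): OK

Verdict: yes, KKT holds.

yes


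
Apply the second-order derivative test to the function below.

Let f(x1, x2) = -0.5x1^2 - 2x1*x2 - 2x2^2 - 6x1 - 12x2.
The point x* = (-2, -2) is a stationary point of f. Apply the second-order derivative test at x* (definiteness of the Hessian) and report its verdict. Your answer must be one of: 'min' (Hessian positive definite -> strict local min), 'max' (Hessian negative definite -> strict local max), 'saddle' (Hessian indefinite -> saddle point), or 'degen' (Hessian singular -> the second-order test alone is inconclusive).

Compute the Hessian H = grad^2 f:
  H = [[-1, -2], [-2, -4]]
Verify stationarity: grad f(x*) = H x* + g = (0, 0).
Eigenvalues of H: -5, 0.
H has a zero eigenvalue (singular; negative semidefinite but not definite), so H is neither positive definite, negative definite, nor indefinite. The second-order test alone is inconclusive -> degen.
(Indeed, f is constant along the null direction of H through x*, so x* is not a strict local extremum.)

degen


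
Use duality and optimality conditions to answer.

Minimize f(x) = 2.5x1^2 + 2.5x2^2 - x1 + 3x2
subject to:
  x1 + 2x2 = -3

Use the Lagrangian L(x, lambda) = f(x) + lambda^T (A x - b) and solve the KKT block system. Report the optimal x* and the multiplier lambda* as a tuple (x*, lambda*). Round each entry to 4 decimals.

Form the Lagrangian:
  L(x, lambda) = (1/2) x^T Q x + c^T x + lambda^T (A x - b)
Stationarity (grad_x L = 0): Q x + c + A^T lambda = 0.
Primal feasibility: A x = b.

This gives the KKT block system:
  [ Q   A^T ] [ x     ]   [-c ]
  [ A    0  ] [ lambda ] = [ b ]

Solving the linear system:
  x*      = (-0.2, -1.4)
  lambda* = (2)
  f(x*)   = 1

x* = (-0.2, -1.4), lambda* = (2)


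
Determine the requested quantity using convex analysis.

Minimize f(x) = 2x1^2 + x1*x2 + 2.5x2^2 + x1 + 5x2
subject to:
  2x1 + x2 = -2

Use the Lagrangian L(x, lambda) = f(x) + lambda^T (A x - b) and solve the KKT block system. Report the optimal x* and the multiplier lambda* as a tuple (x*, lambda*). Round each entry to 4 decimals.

Form the Lagrangian:
  L(x, lambda) = (1/2) x^T Q x + c^T x + lambda^T (A x - b)
Stationarity (grad_x L = 0): Q x + c + A^T lambda = 0.
Primal feasibility: A x = b.

This gives the KKT block system:
  [ Q   A^T ] [ x     ]   [-c ]
  [ A    0  ] [ lambda ] = [ b ]

Solving the linear system:
  x*      = (-0.45, -1.1)
  lambda* = (0.95)
  f(x*)   = -2.025

x* = (-0.45, -1.1), lambda* = (0.95)


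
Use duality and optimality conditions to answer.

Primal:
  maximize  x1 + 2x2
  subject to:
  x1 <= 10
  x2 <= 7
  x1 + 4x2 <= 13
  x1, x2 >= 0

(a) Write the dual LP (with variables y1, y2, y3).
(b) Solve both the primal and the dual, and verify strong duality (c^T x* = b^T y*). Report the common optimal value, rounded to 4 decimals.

The standard primal-dual pair for 'max c^T x s.t. A x <= b, x >= 0' is:
  Dual:  min b^T y  s.t.  A^T y >= c,  y >= 0.

So the dual LP is:
  minimize  10y1 + 7y2 + 13y3
  subject to:
    y1 + y3 >= 1
    y2 + 4y3 >= 2
    y1, y2, y3 >= 0

Solving the primal: x* = (10, 0.75).
  primal value c^T x* = 11.5.
Solving the dual: y* = (0.5, 0, 0.5).
  dual value b^T y* = 11.5.
Strong duality: c^T x* = b^T y*. Confirmed.

11.5


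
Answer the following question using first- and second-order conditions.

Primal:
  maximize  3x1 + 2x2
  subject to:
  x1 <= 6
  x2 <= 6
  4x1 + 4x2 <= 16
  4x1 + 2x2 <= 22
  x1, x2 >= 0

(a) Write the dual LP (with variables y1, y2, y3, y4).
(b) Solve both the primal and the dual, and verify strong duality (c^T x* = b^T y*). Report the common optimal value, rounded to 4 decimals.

The standard primal-dual pair for 'max c^T x s.t. A x <= b, x >= 0' is:
  Dual:  min b^T y  s.t.  A^T y >= c,  y >= 0.

So the dual LP is:
  minimize  6y1 + 6y2 + 16y3 + 22y4
  subject to:
    y1 + 4y3 + 4y4 >= 3
    y2 + 4y3 + 2y4 >= 2
    y1, y2, y3, y4 >= 0

Solving the primal: x* = (4, 0).
  primal value c^T x* = 12.
Solving the dual: y* = (0, 0, 0.75, 0).
  dual value b^T y* = 12.
Strong duality: c^T x* = b^T y*. Confirmed.

12


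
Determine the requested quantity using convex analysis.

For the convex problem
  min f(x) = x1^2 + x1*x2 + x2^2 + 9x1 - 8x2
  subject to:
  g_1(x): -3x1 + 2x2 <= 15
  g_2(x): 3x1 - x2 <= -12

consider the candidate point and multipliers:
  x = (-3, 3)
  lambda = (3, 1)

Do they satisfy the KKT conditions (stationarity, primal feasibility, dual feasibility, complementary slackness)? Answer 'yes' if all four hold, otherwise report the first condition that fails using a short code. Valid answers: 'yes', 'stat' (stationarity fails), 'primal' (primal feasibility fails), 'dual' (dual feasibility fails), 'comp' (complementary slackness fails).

Gradient of f: grad f(x) = Q x + c = (6, -5)
Constraint values g_i(x) = a_i^T x - b_i:
  g_1((-3, 3)) = 0
  g_2((-3, 3)) = 0
Stationarity residual: grad f(x) + sum_i lambda_i a_i = (0, 0)
  -> stationarity OK
Primal feasibility (all g_i <= 0): OK
Dual feasibility (all lambda_i >= 0): OK
Complementary slackness (lambda_i * g_i(x) = 0 for all i): OK

Verdict: yes, KKT holds.

yes
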